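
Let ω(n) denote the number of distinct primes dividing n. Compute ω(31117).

2

31117 = 29^2 · 37
31117 = 29^2 · 37, which has 2 distinct prime factors.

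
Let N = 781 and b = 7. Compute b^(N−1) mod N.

45

7^1 ≡ 7 (mod 781)
7^2 ≡ 7^2 = 49 ≡ 49 (mod 781)
7^4 ≡ 49^2 = 2401 ≡ 58 (mod 781)
7^8 ≡ 58^2 = 3364 ≡ 240 (mod 781)
7^16 ≡ 240^2 = 57600 ≡ 587 (mod 781)
7^32 ≡ 587^2 = 344569 ≡ 148 (mod 781)
7^64 ≡ 148^2 = 21904 ≡ 36 (mod 781)
7^128 ≡ 36^2 = 1296 ≡ 515 (mod 781)
7^256 ≡ 515^2 = 265225 ≡ 466 (mod 781)
7^512 ≡ 466^2 = 217156 ≡ 38 (mod 781)
780 = 512 + 256 + 8 + 4 in binary powers of 2.
So 7^780 ≡ 38 · 466 · 240 · 58 ≡ 45 (mod 781).
Since 45 ≠ 1, base 7 is a Fermat witness: 781 is composite.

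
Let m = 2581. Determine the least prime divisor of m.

29

2581 is odd.
Digit sum 16, not divisible by 3.
Ends in 1: not divisible by 5.
7: 2581 = 7·368 + 5
11: 2581 = 11·234 + 7
13: 2581 = 13·198 + 7
17: 2581 = 17·151 + 14
19: 2581 = 19·135 + 16
23: 2581 = 23·112 + 5
29: 2581 = 29·89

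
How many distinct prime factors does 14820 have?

14820 = 2^2 · 3705
3705 = 3 · 1235
1235 = 5 · 247
247 = 13 · 19
14820 = 2^2 · 3 · 5 · 13 · 19, which has 5 distinct prime factors.

5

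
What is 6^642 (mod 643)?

1

6^1 ≡ 6 (mod 643)
6^2 ≡ 6^2 = 36 ≡ 36 (mod 643)
6^4 ≡ 36^2 = 1296 ≡ 10 (mod 643)
6^8 ≡ 10^2 = 100 ≡ 100 (mod 643)
6^16 ≡ 100^2 = 10000 ≡ 355 (mod 643)
6^32 ≡ 355^2 = 126025 ≡ 640 (mod 643)
6^64 ≡ 640^2 = 409600 ≡ 9 (mod 643)
6^128 ≡ 9^2 = 81 ≡ 81 (mod 643)
6^256 ≡ 81^2 = 6561 ≡ 131 (mod 643)
6^512 ≡ 131^2 = 17161 ≡ 443 (mod 643)
642 = 512 + 128 + 2 in binary powers of 2.
So 6^642 ≡ 443 · 81 · 36 ≡ 1 (mod 643).
Since the result is 1, base 6 gives no evidence that 643 is composite.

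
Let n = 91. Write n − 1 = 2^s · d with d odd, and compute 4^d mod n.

91 − 1 = 90 = 2^1 · 45, so d = 45.
4^1 ≡ 4 (mod 91)
4^2 ≡ 4^2 = 16 ≡ 16 (mod 91)
4^4 ≡ 16^2 = 256 ≡ 74 (mod 91)
4^8 ≡ 74^2 = 5476 ≡ 16 (mod 91)
4^16 ≡ 16^2 = 256 ≡ 74 (mod 91)
4^32 ≡ 74^2 = 5476 ≡ 16 (mod 91)
45 = 32 + 8 + 4 + 1 in binary powers of 2.
So 4^45 ≡ 16 · 16 · 74 · 4 ≡ 64 (mod 91).
Squaring chain: 64; never reaches −1, so base 4 is a Miller–Rabin witness that 91 is composite.

64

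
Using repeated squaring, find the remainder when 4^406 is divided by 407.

4^1 ≡ 4 (mod 407)
4^2 ≡ 4^2 = 16 ≡ 16 (mod 407)
4^4 ≡ 16^2 = 256 ≡ 256 (mod 407)
4^8 ≡ 256^2 = 65536 ≡ 9 (mod 407)
4^16 ≡ 9^2 = 81 ≡ 81 (mod 407)
4^32 ≡ 81^2 = 6561 ≡ 49 (mod 407)
4^64 ≡ 49^2 = 2401 ≡ 366 (mod 407)
4^128 ≡ 366^2 = 133956 ≡ 53 (mod 407)
4^256 ≡ 53^2 = 2809 ≡ 367 (mod 407)
406 = 256 + 128 + 16 + 4 + 2 in binary powers of 2.
So 4^406 ≡ 367 · 53 · 81 · 256 · 16 ≡ 70 (mod 407).
Since 70 ≠ 1, base 4 is a Fermat witness: 407 is composite.

70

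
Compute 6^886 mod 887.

1

6^1 ≡ 6 (mod 887)
6^2 ≡ 6^2 = 36 ≡ 36 (mod 887)
6^4 ≡ 36^2 = 1296 ≡ 409 (mod 887)
6^8 ≡ 409^2 = 167281 ≡ 525 (mod 887)
6^16 ≡ 525^2 = 275625 ≡ 655 (mod 887)
6^32 ≡ 655^2 = 429025 ≡ 604 (mod 887)
6^64 ≡ 604^2 = 364816 ≡ 259 (mod 887)
6^128 ≡ 259^2 = 67081 ≡ 556 (mod 887)
6^256 ≡ 556^2 = 309136 ≡ 460 (mod 887)
6^512 ≡ 460^2 = 211600 ≡ 494 (mod 887)
886 = 512 + 256 + 64 + 32 + 16 + 4 + 2 in binary powers of 2.
So 6^886 ≡ 494 · 460 · 259 · 604 · 655 · 409 · 36 ≡ 1 (mod 887).
Since the result is 1, base 6 gives no evidence that 887 is composite.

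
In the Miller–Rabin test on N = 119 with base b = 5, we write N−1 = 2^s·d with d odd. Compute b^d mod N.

45

119 − 1 = 118 = 2^1 · 59, so d = 59.
5^1 ≡ 5 (mod 119)
5^2 ≡ 5^2 = 25 ≡ 25 (mod 119)
5^4 ≡ 25^2 = 625 ≡ 30 (mod 119)
5^8 ≡ 30^2 = 900 ≡ 67 (mod 119)
5^16 ≡ 67^2 = 4489 ≡ 86 (mod 119)
5^32 ≡ 86^2 = 7396 ≡ 18 (mod 119)
59 = 32 + 16 + 8 + 2 + 1 in binary powers of 2.
So 5^59 ≡ 18 · 86 · 67 · 25 · 5 ≡ 45 (mod 119).
Squaring chain: 45; never reaches −1, so base 5 is a Miller–Rabin witness that 119 is composite.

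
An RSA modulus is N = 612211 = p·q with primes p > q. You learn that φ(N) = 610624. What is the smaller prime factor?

659

φ(n) = (p−1)(q−1) = n − (p+q) + 1, so p + q = 612211 − 610624 + 1 = 1588.
p and q are the roots of t² − 1588t + 612211 = 0.
Discriminant: 1588² − 4·612211 = 2521744 − 2448844 = 72900; √72900 = 270.
q = (1588 − 270)/2 = 659, p = (1588 + 270)/2 = 929.
Check: 659 · 929 = 612211.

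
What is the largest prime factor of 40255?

40255 = 5 · 8051
8051 = 83 · 97
97 is prime.
So 40255 = 5 · 83 · 97; the largest prime factor is 97.

97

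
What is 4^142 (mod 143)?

126

4^1 ≡ 4 (mod 143)
4^2 ≡ 4^2 = 16 ≡ 16 (mod 143)
4^4 ≡ 16^2 = 256 ≡ 113 (mod 143)
4^8 ≡ 113^2 = 12769 ≡ 42 (mod 143)
4^16 ≡ 42^2 = 1764 ≡ 48 (mod 143)
4^32 ≡ 48^2 = 2304 ≡ 16 (mod 143)
4^64 ≡ 16^2 = 256 ≡ 113 (mod 143)
4^128 ≡ 113^2 = 12769 ≡ 42 (mod 143)
142 = 128 + 8 + 4 + 2 in binary powers of 2.
So 4^142 ≡ 42 · 42 · 113 · 16 ≡ 126 (mod 143).
Since 126 ≠ 1, base 4 is a Fermat witness: 143 is composite.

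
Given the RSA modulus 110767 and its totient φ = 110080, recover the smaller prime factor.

257

φ(n) = (p−1)(q−1) = n − (p+q) + 1, so p + q = 110767 − 110080 + 1 = 688.
p and q are the roots of t² − 688t + 110767 = 0.
Discriminant: 688² − 4·110767 = 473344 − 443068 = 30276; √30276 = 174.
q = (688 − 174)/2 = 257, p = (688 + 174)/2 = 431.
Check: 257 · 431 = 110767.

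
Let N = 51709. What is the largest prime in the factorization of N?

51709 = 7 · 7387
7387 = 83 · 89
89 is prime.
So 51709 = 7 · 83 · 89; the largest prime factor is 89.

89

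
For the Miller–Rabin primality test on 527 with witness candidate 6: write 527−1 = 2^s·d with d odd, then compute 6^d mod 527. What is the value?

150

527 − 1 = 526 = 2^1 · 263, so d = 263.
6^1 ≡ 6 (mod 527)
6^2 ≡ 6^2 = 36 ≡ 36 (mod 527)
6^4 ≡ 36^2 = 1296 ≡ 242 (mod 527)
6^8 ≡ 242^2 = 58564 ≡ 67 (mod 527)
6^16 ≡ 67^2 = 4489 ≡ 273 (mod 527)
6^32 ≡ 273^2 = 74529 ≡ 222 (mod 527)
6^64 ≡ 222^2 = 49284 ≡ 273 (mod 527)
6^128 ≡ 273^2 = 74529 ≡ 222 (mod 527)
6^256 ≡ 222^2 = 49284 ≡ 273 (mod 527)
263 = 256 + 4 + 2 + 1 in binary powers of 2.
So 6^263 ≡ 273 · 242 · 36 · 6 ≡ 150 (mod 527).
Squaring chain: 150; never reaches −1, so base 6 is a Miller–Rabin witness that 527 is composite.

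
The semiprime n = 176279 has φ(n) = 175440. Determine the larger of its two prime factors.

431

φ(n) = (p−1)(q−1) = n − (p+q) + 1, so p + q = 176279 − 175440 + 1 = 840.
p and q are the roots of t² − 840t + 176279 = 0.
Discriminant: 840² − 4·176279 = 705600 − 705116 = 484; √484 = 22.
q = (840 − 22)/2 = 409, p = (840 + 22)/2 = 431.
Check: 409 · 431 = 176279.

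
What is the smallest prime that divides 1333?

31

1333 is odd.
Digit sum 10, not divisible by 3.
Ends in 3: not divisible by 5.
7: 1333 = 7·190 + 3
11: 1333 = 11·121 + 2
13: 1333 = 13·102 + 7
17: 1333 = 17·78 + 7
19: 1333 = 19·70 + 3
23: 1333 = 23·57 + 22
29: 1333 = 29·45 + 28
31: 1333 = 31·43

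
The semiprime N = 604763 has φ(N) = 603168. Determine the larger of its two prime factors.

977

φ(n) = (p−1)(q−1) = n − (p+q) + 1, so p + q = 604763 − 603168 + 1 = 1596.
p and q are the roots of t² − 1596t + 604763 = 0.
Discriminant: 1596² − 4·604763 = 2547216 − 2419052 = 128164; √128164 = 358.
q = (1596 − 358)/2 = 619, p = (1596 + 358)/2 = 977.
Check: 619 · 977 = 604763.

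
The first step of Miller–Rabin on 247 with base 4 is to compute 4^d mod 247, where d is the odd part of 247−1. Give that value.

247 − 1 = 246 = 2^1 · 123, so d = 123.
4^1 ≡ 4 (mod 247)
4^2 ≡ 4^2 = 16 ≡ 16 (mod 247)
4^4 ≡ 16^2 = 256 ≡ 9 (mod 247)
4^8 ≡ 9^2 = 81 ≡ 81 (mod 247)
4^16 ≡ 81^2 = 6561 ≡ 139 (mod 247)
4^32 ≡ 139^2 = 19321 ≡ 55 (mod 247)
4^64 ≡ 55^2 = 3025 ≡ 61 (mod 247)
123 = 64 + 32 + 16 + 8 + 2 + 1 in binary powers of 2.
So 4^123 ≡ 61 · 55 · 139 · 81 · 16 · 4 ≡ 220 (mod 247).
Squaring chain: 220; never reaches −1, so base 4 is a Miller–Rabin witness that 247 is composite.

220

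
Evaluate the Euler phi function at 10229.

9984

Factor: 10229 = 53 · 193.
φ(10229) = (53−1) · (193−1) = 52 · 192 = 9984.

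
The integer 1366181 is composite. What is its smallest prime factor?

53

1366181 is odd.
Digit sum 26, not divisible by 3.
Ends in 1: not divisible by 5.
7: 1366181 = 7·195168 + 5
11: 1366181 = 11·124198 + 3
13: 1366181 = 13·105090 + 11
17: 1366181 = 17·80363 + 10
19: 1366181 = 19·71904 + 5
23: 1366181 = 23·59399 + 4
29: 1366181 = 29·47109 + 20
31: 1366181 = 31·44070 + 11
37: 1366181 = 37·36923 + 30
41: 1366181 = 41·33321 + 20
43: 1366181 = 43·31771 + 28
47: 1366181 = 47·29067 + 32
53: 1366181 = 53·25777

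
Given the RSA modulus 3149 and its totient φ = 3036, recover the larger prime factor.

67

φ(n) = (p−1)(q−1) = n − (p+q) + 1, so p + q = 3149 − 3036 + 1 = 114.
p and q are the roots of t² − 114t + 3149 = 0.
Discriminant: 114² − 4·3149 = 12996 − 12596 = 400; √400 = 20.
q = (114 − 20)/2 = 47, p = (114 + 20)/2 = 67.
Check: 47 · 67 = 3149.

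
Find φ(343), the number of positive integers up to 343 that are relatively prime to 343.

Factor: 343 = 7^3.
φ(343) = 7^2·(7−1) = 294.

294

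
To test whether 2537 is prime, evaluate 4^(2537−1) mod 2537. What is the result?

4^1 ≡ 4 (mod 2537)
4^2 ≡ 4^2 = 16 ≡ 16 (mod 2537)
4^4 ≡ 16^2 = 256 ≡ 256 (mod 2537)
4^8 ≡ 256^2 = 65536 ≡ 2111 (mod 2537)
4^16 ≡ 2111^2 = 4456321 ≡ 1349 (mod 2537)
4^32 ≡ 1349^2 = 1819801 ≡ 772 (mod 2537)
4^64 ≡ 772^2 = 595984 ≡ 2326 (mod 2537)
4^128 ≡ 2326^2 = 5410276 ≡ 1392 (mod 2537)
4^256 ≡ 1392^2 = 1937664 ≡ 1933 (mod 2537)
4^512 ≡ 1933^2 = 3736489 ≡ 2025 (mod 2537)
4^1024 ≡ 2025^2 = 4100625 ≡ 833 (mod 2537)
4^2048 ≡ 833^2 = 693889 ≡ 1288 (mod 2537)
2536 = 2048 + 256 + 128 + 64 + 32 + 8 in binary powers of 2.
So 4^2536 ≡ 1288 · 1933 · 1392 · 2326 · 772 · 2111 ≡ 317 (mod 2537).
Since 317 ≠ 1, base 4 is a Fermat witness: 2537 is composite.

317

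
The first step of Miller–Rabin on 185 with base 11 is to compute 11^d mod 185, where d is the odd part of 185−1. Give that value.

185 − 1 = 184 = 2^3 · 23, so d = 23.
11^1 ≡ 11 (mod 185)
11^2 ≡ 11^2 = 121 ≡ 121 (mod 185)
11^4 ≡ 121^2 = 14641 ≡ 26 (mod 185)
11^8 ≡ 26^2 = 676 ≡ 121 (mod 185)
11^16 ≡ 121^2 = 14641 ≡ 26 (mod 185)
23 = 16 + 4 + 2 + 1 in binary powers of 2.
So 11^23 ≡ 26 · 26 · 121 · 11 ≡ 101 (mod 185).
Squaring chain: 101 → 26 → 121; never reaches −1, so base 11 is a Miller–Rabin witness that 185 is composite.

101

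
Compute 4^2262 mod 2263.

4^1 ≡ 4 (mod 2263)
4^2 ≡ 4^2 = 16 ≡ 16 (mod 2263)
4^4 ≡ 16^2 = 256 ≡ 256 (mod 2263)
4^8 ≡ 256^2 = 65536 ≡ 2172 (mod 2263)
4^16 ≡ 2172^2 = 4717584 ≡ 1492 (mod 2263)
4^32 ≡ 1492^2 = 2226064 ≡ 1535 (mod 2263)
4^64 ≡ 1535^2 = 2356225 ≡ 442 (mod 2263)
4^128 ≡ 442^2 = 195364 ≡ 746 (mod 2263)
4^256 ≡ 746^2 = 556516 ≡ 2081 (mod 2263)
4^512 ≡ 2081^2 = 4330561 ≡ 1442 (mod 2263)
4^1024 ≡ 1442^2 = 2079364 ≡ 1930 (mod 2263)
4^2048 ≡ 1930^2 = 3724900 ≡ 2 (mod 2263)
2262 = 2048 + 128 + 64 + 16 + 4 + 2 in binary powers of 2.
So 4^2262 ≡ 2 · 746 · 442 · 1492 · 256 · 16 ≡ 1597 (mod 2263).
Since 1597 ≠ 1, base 4 is a Fermat witness: 2263 is composite.

1597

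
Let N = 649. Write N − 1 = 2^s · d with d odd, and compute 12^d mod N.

649 − 1 = 648 = 2^3 · 81, so d = 81.
12^1 ≡ 12 (mod 649)
12^2 ≡ 12^2 = 144 ≡ 144 (mod 649)
12^4 ≡ 144^2 = 20736 ≡ 617 (mod 649)
12^8 ≡ 617^2 = 380689 ≡ 375 (mod 649)
12^16 ≡ 375^2 = 140625 ≡ 441 (mod 649)
12^32 ≡ 441^2 = 194481 ≡ 430 (mod 649)
12^64 ≡ 430^2 = 184900 ≡ 584 (mod 649)
81 = 64 + 16 + 1 in binary powers of 2.
So 12^81 ≡ 584 · 441 · 12 ≡ 639 (mod 649).
Squaring chain: 639 → 100 → 265; never reaches −1, so base 12 is a Miller–Rabin witness that 649 is composite.

639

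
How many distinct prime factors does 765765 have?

765765 = 3^2 · 85085
85085 = 5 · 17017
17017 = 7 · 2431
2431 = 11 · 221
221 = 13 · 17
765765 = 3^2 · 5 · 7 · 11 · 13 · 17, which has 6 distinct prime factors.

6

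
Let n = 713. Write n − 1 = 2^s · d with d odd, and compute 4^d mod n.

349

713 − 1 = 712 = 2^3 · 89, so d = 89.
4^1 ≡ 4 (mod 713)
4^2 ≡ 4^2 = 16 ≡ 16 (mod 713)
4^4 ≡ 16^2 = 256 ≡ 256 (mod 713)
4^8 ≡ 256^2 = 65536 ≡ 653 (mod 713)
4^16 ≡ 653^2 = 426409 ≡ 35 (mod 713)
4^32 ≡ 35^2 = 1225 ≡ 512 (mod 713)
4^64 ≡ 512^2 = 262144 ≡ 473 (mod 713)
89 = 64 + 16 + 8 + 1 in binary powers of 2.
So 4^89 ≡ 473 · 35 · 653 · 4 ≡ 349 (mod 713).
Squaring chain: 349 → 591 → 624; never reaches −1, so base 4 is a Miller–Rabin witness that 713 is composite.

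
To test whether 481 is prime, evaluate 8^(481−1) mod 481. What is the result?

8^1 ≡ 8 (mod 481)
8^2 ≡ 8^2 = 64 ≡ 64 (mod 481)
8^4 ≡ 64^2 = 4096 ≡ 248 (mod 481)
8^8 ≡ 248^2 = 61504 ≡ 417 (mod 481)
8^16 ≡ 417^2 = 173889 ≡ 248 (mod 481)
8^32 ≡ 248^2 = 61504 ≡ 417 (mod 481)
8^64 ≡ 417^2 = 173889 ≡ 248 (mod 481)
8^128 ≡ 248^2 = 61504 ≡ 417 (mod 481)
8^256 ≡ 417^2 = 173889 ≡ 248 (mod 481)
480 = 256 + 128 + 64 + 32 in binary powers of 2.
So 8^480 ≡ 248 · 417 · 248 · 417 ≡ 1 (mod 481).
Since the result is 1, base 8 gives no evidence that 481 is composite.

1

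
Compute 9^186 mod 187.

9^1 ≡ 9 (mod 187)
9^2 ≡ 9^2 = 81 ≡ 81 (mod 187)
9^4 ≡ 81^2 = 6561 ≡ 16 (mod 187)
9^8 ≡ 16^2 = 256 ≡ 69 (mod 187)
9^16 ≡ 69^2 = 4761 ≡ 86 (mod 187)
9^32 ≡ 86^2 = 7396 ≡ 103 (mod 187)
9^64 ≡ 103^2 = 10609 ≡ 137 (mod 187)
9^128 ≡ 137^2 = 18769 ≡ 69 (mod 187)
186 = 128 + 32 + 16 + 8 + 2 in binary powers of 2.
So 9^186 ≡ 69 · 103 · 86 · 69 · 81 ≡ 64 (mod 187).
Since 64 ≠ 1, base 9 is a Fermat witness: 187 is composite.

64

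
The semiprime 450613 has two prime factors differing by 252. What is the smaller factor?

Since p = q + 252, we have 450613 = q(q + 252), so q² + 252q − 450613 = 0.
Discriminant: 252² + 4·450613 = 63504 + 1802452 = 1865956; √1865956 = 1366.
q = (−252 + 1366)/2 = 557, and p = q + 252 = 809.
Check: 557 · 809 = 450613.

557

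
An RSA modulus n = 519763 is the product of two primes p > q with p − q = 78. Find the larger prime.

Since p = q + 78, we have 519763 = q(q + 78), so q² + 78q − 519763 = 0.
Discriminant: 78² + 4·519763 = 6084 + 2079052 = 2085136; √2085136 = 1444.
q = (−78 + 1444)/2 = 683, and p = q + 78 = 761.
Check: 683 · 761 = 519763.

761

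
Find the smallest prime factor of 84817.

84817 is odd.
Digit sum 28, not divisible by 3.
Ends in 7: not divisible by 5.
7: 84817 = 7·12116 + 5
11: 84817 = 11·7710 + 7
13: 84817 = 13·6524 + 5
17: 84817 = 17·4989 + 4
19: 84817 = 19·4464 + 1
23: 84817 = 23·3687 + 16
29: 84817 = 29·2924 + 21
31: 84817 = 31·2736 + 1
37: 84817 = 37·2292 + 13
41: 84817 = 41·2068 + 29
43: 84817 = 43·1972 + 21
47: 84817 = 47·1804 + 29
53: 84817 = 53·1600 + 17
59: 84817 = 59·1437 + 34
61: 84817 = 61·1390 + 27
67: 84817 = 67·1265 + 62
71: 84817 = 71·1194 + 43
73: 84817 = 73·1161 + 64
79: 84817 = 79·1073 + 50
83: 84817 = 83·1021 + 74
89: 84817 = 89·953

89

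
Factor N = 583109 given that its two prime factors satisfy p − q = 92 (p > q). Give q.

719

Since p = q + 92, we have 583109 = q(q + 92), so q² + 92q − 583109 = 0.
Discriminant: 92² + 4·583109 = 8464 + 2332436 = 2340900; √2340900 = 1530.
q = (−92 + 1530)/2 = 719, and p = q + 92 = 811.
Check: 719 · 811 = 583109.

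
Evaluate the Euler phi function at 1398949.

1357200

Factor: 1398949 = 59 · 131 · 181.
φ(1398949) = (59−1) · (131−1) · (181−1) = 58 · 130 · 180 = 1357200.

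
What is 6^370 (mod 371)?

6^1 ≡ 6 (mod 371)
6^2 ≡ 6^2 = 36 ≡ 36 (mod 371)
6^4 ≡ 36^2 = 1296 ≡ 183 (mod 371)
6^8 ≡ 183^2 = 33489 ≡ 99 (mod 371)
6^16 ≡ 99^2 = 9801 ≡ 155 (mod 371)
6^32 ≡ 155^2 = 24025 ≡ 281 (mod 371)
6^64 ≡ 281^2 = 78961 ≡ 309 (mod 371)
6^128 ≡ 309^2 = 95481 ≡ 134 (mod 371)
6^256 ≡ 134^2 = 17956 ≡ 148 (mod 371)
370 = 256 + 64 + 32 + 16 + 2 in binary powers of 2.
So 6^370 ≡ 148 · 309 · 281 · 155 · 36 ≡ 281 (mod 371).
Since 281 ≠ 1, base 6 is a Fermat witness: 371 is composite.

281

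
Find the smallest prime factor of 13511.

59

13511 is odd.
Digit sum 11, not divisible by 3.
Ends in 1: not divisible by 5.
7: 13511 = 7·1930 + 1
11: 13511 = 11·1228 + 3
13: 13511 = 13·1039 + 4
17: 13511 = 17·794 + 13
19: 13511 = 19·711 + 2
23: 13511 = 23·587 + 10
29: 13511 = 29·465 + 26
31: 13511 = 31·435 + 26
37: 13511 = 37·365 + 6
41: 13511 = 41·329 + 22
43: 13511 = 43·314 + 9
47: 13511 = 47·287 + 22
53: 13511 = 53·254 + 49
59: 13511 = 59·229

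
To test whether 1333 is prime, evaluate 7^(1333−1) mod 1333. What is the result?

7^1 ≡ 7 (mod 1333)
7^2 ≡ 7^2 = 49 ≡ 49 (mod 1333)
7^4 ≡ 49^2 = 2401 ≡ 1068 (mod 1333)
7^8 ≡ 1068^2 = 1140624 ≡ 909 (mod 1333)
7^16 ≡ 909^2 = 826281 ≡ 1154 (mod 1333)
7^32 ≡ 1154^2 = 1331716 ≡ 49 (mod 1333)
7^64 ≡ 49^2 = 2401 ≡ 1068 (mod 1333)
7^128 ≡ 1068^2 = 1140624 ≡ 909 (mod 1333)
7^256 ≡ 909^2 = 826281 ≡ 1154 (mod 1333)
7^512 ≡ 1154^2 = 1331716 ≡ 49 (mod 1333)
7^1024 ≡ 49^2 = 2401 ≡ 1068 (mod 1333)
1332 = 1024 + 256 + 32 + 16 + 4 in binary powers of 2.
So 7^1332 ≡ 1068 · 1154 · 49 · 1154 · 1068 ≡ 388 (mod 1333).
Since 388 ≠ 1, base 7 is a Fermat witness: 1333 is composite.

388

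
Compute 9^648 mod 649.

9^1 ≡ 9 (mod 649)
9^2 ≡ 9^2 = 81 ≡ 81 (mod 649)
9^4 ≡ 81^2 = 6561 ≡ 71 (mod 649)
9^8 ≡ 71^2 = 5041 ≡ 498 (mod 649)
9^16 ≡ 498^2 = 248004 ≡ 86 (mod 649)
9^32 ≡ 86^2 = 7396 ≡ 257 (mod 649)
9^64 ≡ 257^2 = 66049 ≡ 500 (mod 649)
9^128 ≡ 500^2 = 250000 ≡ 135 (mod 649)
9^256 ≡ 135^2 = 18225 ≡ 53 (mod 649)
9^512 ≡ 53^2 = 2809 ≡ 213 (mod 649)
648 = 512 + 128 + 8 in binary powers of 2.
So 9^648 ≡ 213 · 135 · 498 ≡ 454 (mod 649).
Since 454 ≠ 1, base 9 is a Fermat witness: 649 is composite.

454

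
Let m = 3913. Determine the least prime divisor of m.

3913 is odd.
Digit sum 16, not divisible by 3.
Ends in 3: not divisible by 5.
7: 3913 = 7·559

7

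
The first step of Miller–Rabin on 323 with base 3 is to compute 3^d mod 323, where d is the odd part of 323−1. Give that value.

241

323 − 1 = 322 = 2^1 · 161, so d = 161.
3^1 ≡ 3 (mod 323)
3^2 ≡ 3^2 = 9 ≡ 9 (mod 323)
3^4 ≡ 9^2 = 81 ≡ 81 (mod 323)
3^8 ≡ 81^2 = 6561 ≡ 101 (mod 323)
3^16 ≡ 101^2 = 10201 ≡ 188 (mod 323)
3^32 ≡ 188^2 = 35344 ≡ 137 (mod 323)
3^64 ≡ 137^2 = 18769 ≡ 35 (mod 323)
3^128 ≡ 35^2 = 1225 ≡ 256 (mod 323)
161 = 128 + 32 + 1 in binary powers of 2.
So 3^161 ≡ 256 · 137 · 3 ≡ 241 (mod 323).
Squaring chain: 241; never reaches −1, so base 3 is a Miller–Rabin witness that 323 is composite.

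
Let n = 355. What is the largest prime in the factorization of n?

355 = 5 · 71
71 is prime.
So 355 = 5 · 71; the largest prime factor is 71.

71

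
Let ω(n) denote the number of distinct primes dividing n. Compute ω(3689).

3689 = 7 · 527
527 = 17 · 31
3689 = 7 · 17 · 31, which has 3 distinct prime factors.

3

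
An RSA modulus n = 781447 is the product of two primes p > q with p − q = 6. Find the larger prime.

Since p = q + 6, we have 781447 = q(q + 6), so q² + 6q − 781447 = 0.
Discriminant: 6² + 4·781447 = 36 + 3125788 = 3125824; √3125824 = 1768.
q = (−6 + 1768)/2 = 881, and p = q + 6 = 887.
Check: 881 · 887 = 781447.

887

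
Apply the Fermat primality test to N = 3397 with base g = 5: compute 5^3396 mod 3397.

5^1 ≡ 5 (mod 3397)
5^2 ≡ 5^2 = 25 ≡ 25 (mod 3397)
5^4 ≡ 25^2 = 625 ≡ 625 (mod 3397)
5^8 ≡ 625^2 = 390625 ≡ 3367 (mod 3397)
5^16 ≡ 3367^2 = 11336689 ≡ 900 (mod 3397)
5^32 ≡ 900^2 = 810000 ≡ 1514 (mod 3397)
5^64 ≡ 1514^2 = 2292196 ≡ 2618 (mod 3397)
5^128 ≡ 2618^2 = 6853924 ≡ 2175 (mod 3397)
5^256 ≡ 2175^2 = 4730625 ≡ 2001 (mod 3397)
5^512 ≡ 2001^2 = 4004001 ≡ 2335 (mod 3397)
5^1024 ≡ 2335^2 = 5452225 ≡ 40 (mod 3397)
5^2048 ≡ 40^2 = 1600 ≡ 1600 (mod 3397)
3396 = 2048 + 1024 + 256 + 64 + 4 in binary powers of 2.
So 5^3396 ≡ 1600 · 40 · 2001 · 2618 · 625 ≡ 1626 (mod 3397).
Since 1626 ≠ 1, base 5 is a Fermat witness: 3397 is composite.

1626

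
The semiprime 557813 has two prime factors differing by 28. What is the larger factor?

761

Since p = q + 28, we have 557813 = q(q + 28), so q² + 28q − 557813 = 0.
Discriminant: 28² + 4·557813 = 784 + 2231252 = 2232036; √2232036 = 1494.
q = (−28 + 1494)/2 = 733, and p = q + 28 = 761.
Check: 733 · 761 = 557813.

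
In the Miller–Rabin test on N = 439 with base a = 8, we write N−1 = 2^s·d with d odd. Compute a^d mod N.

439 − 1 = 438 = 2^1 · 219, so d = 219.
8^1 ≡ 8 (mod 439)
8^2 ≡ 8^2 = 64 ≡ 64 (mod 439)
8^4 ≡ 64^2 = 4096 ≡ 145 (mod 439)
8^8 ≡ 145^2 = 21025 ≡ 392 (mod 439)
8^16 ≡ 392^2 = 153664 ≡ 14 (mod 439)
8^32 ≡ 14^2 = 196 ≡ 196 (mod 439)
8^64 ≡ 196^2 = 38416 ≡ 223 (mod 439)
8^128 ≡ 223^2 = 49729 ≡ 122 (mod 439)
219 = 128 + 64 + 16 + 8 + 2 + 1 in binary powers of 2.
So 8^219 ≡ 122 · 223 · 14 · 392 · 64 · 8 ≡ 1 (mod 439).
Since 8^d ≡ 1 (mod 439), base 8 does not prove 439 composite.

1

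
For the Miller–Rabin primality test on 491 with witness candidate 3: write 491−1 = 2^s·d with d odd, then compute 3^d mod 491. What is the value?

1

491 − 1 = 490 = 2^1 · 245, so d = 245.
3^1 ≡ 3 (mod 491)
3^2 ≡ 3^2 = 9 ≡ 9 (mod 491)
3^4 ≡ 9^2 = 81 ≡ 81 (mod 491)
3^8 ≡ 81^2 = 6561 ≡ 178 (mod 491)
3^16 ≡ 178^2 = 31684 ≡ 260 (mod 491)
3^32 ≡ 260^2 = 67600 ≡ 333 (mod 491)
3^64 ≡ 333^2 = 110889 ≡ 414 (mod 491)
3^128 ≡ 414^2 = 171396 ≡ 37 (mod 491)
245 = 128 + 64 + 32 + 16 + 4 + 1 in binary powers of 2.
So 3^245 ≡ 37 · 414 · 333 · 260 · 81 · 3 ≡ 1 (mod 491).
Since 3^d ≡ 1 (mod 491), base 3 does not prove 491 composite.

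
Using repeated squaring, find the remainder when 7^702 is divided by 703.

7^1 ≡ 7 (mod 703)
7^2 ≡ 7^2 = 49 ≡ 49 (mod 703)
7^4 ≡ 49^2 = 2401 ≡ 292 (mod 703)
7^8 ≡ 292^2 = 85264 ≡ 201 (mod 703)
7^16 ≡ 201^2 = 40401 ≡ 330 (mod 703)
7^32 ≡ 330^2 = 108900 ≡ 638 (mod 703)
7^64 ≡ 638^2 = 407044 ≡ 7 (mod 703)
7^128 ≡ 7^2 = 49 ≡ 49 (mod 703)
7^256 ≡ 49^2 = 2401 ≡ 292 (mod 703)
7^512 ≡ 292^2 = 85264 ≡ 201 (mod 703)
702 = 512 + 128 + 32 + 16 + 8 + 4 + 2 in binary powers of 2.
So 7^702 ≡ 201 · 49 · 638 · 330 · 201 · 292 · 49 ≡ 1 (mod 703).
Since the result is 1, base 7 gives no evidence that 703 is composite.

1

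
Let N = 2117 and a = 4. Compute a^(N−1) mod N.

1756

4^1 ≡ 4 (mod 2117)
4^2 ≡ 4^2 = 16 ≡ 16 (mod 2117)
4^4 ≡ 16^2 = 256 ≡ 256 (mod 2117)
4^8 ≡ 256^2 = 65536 ≡ 2026 (mod 2117)
4^16 ≡ 2026^2 = 4104676 ≡ 1930 (mod 2117)
4^32 ≡ 1930^2 = 3724900 ≡ 1097 (mod 2117)
4^64 ≡ 1097^2 = 1203409 ≡ 953 (mod 2117)
4^128 ≡ 953^2 = 908209 ≡ 16 (mod 2117)
4^256 ≡ 16^2 = 256 ≡ 256 (mod 2117)
4^512 ≡ 256^2 = 65536 ≡ 2026 (mod 2117)
4^1024 ≡ 2026^2 = 4104676 ≡ 1930 (mod 2117)
4^2048 ≡ 1930^2 = 3724900 ≡ 1097 (mod 2117)
2116 = 2048 + 64 + 4 in binary powers of 2.
So 4^2116 ≡ 1097 · 953 · 256 ≡ 1756 (mod 2117).
Since 1756 ≠ 1, base 4 is a Fermat witness: 2117 is composite.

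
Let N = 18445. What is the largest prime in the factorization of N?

18445 = 5 · 3689
3689 = 7 · 527
527 = 17 · 31
31 is prime.
So 18445 = 5 · 7 · 17 · 31; the largest prime factor is 31.

31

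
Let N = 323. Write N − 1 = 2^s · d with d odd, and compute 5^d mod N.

323 − 1 = 322 = 2^1 · 161, so d = 161.
5^1 ≡ 5 (mod 323)
5^2 ≡ 5^2 = 25 ≡ 25 (mod 323)
5^4 ≡ 25^2 = 625 ≡ 302 (mod 323)
5^8 ≡ 302^2 = 91204 ≡ 118 (mod 323)
5^16 ≡ 118^2 = 13924 ≡ 35 (mod 323)
5^32 ≡ 35^2 = 1225 ≡ 256 (mod 323)
5^64 ≡ 256^2 = 65536 ≡ 290 (mod 323)
5^128 ≡ 290^2 = 84100 ≡ 120 (mod 323)
161 = 128 + 32 + 1 in binary powers of 2.
So 5^161 ≡ 120 · 256 · 5 ≡ 175 (mod 323).
Squaring chain: 175; never reaches −1, so base 5 is a Miller–Rabin witness that 323 is composite.

175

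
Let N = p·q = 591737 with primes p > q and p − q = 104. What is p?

823

Since p = q + 104, we have 591737 = q(q + 104), so q² + 104q − 591737 = 0.
Discriminant: 104² + 4·591737 = 10816 + 2366948 = 2377764; √2377764 = 1542.
q = (−104 + 1542)/2 = 719, and p = q + 104 = 823.
Check: 719 · 823 = 591737.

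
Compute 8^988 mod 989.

8^1 ≡ 8 (mod 989)
8^2 ≡ 8^2 = 64 ≡ 64 (mod 989)
8^4 ≡ 64^2 = 4096 ≡ 140 (mod 989)
8^8 ≡ 140^2 = 19600 ≡ 809 (mod 989)
8^16 ≡ 809^2 = 654481 ≡ 752 (mod 989)
8^32 ≡ 752^2 = 565504 ≡ 785 (mod 989)
8^64 ≡ 785^2 = 616225 ≡ 78 (mod 989)
8^128 ≡ 78^2 = 6084 ≡ 150 (mod 989)
8^256 ≡ 150^2 = 22500 ≡ 742 (mod 989)
8^512 ≡ 742^2 = 550564 ≡ 680 (mod 989)
988 = 512 + 256 + 128 + 64 + 16 + 8 + 4 in binary powers of 2.
So 8^988 ≡ 680 · 742 · 150 · 78 · 752 · 809 · 140 ≡ 78 (mod 989).
Since 78 ≠ 1, base 8 is a Fermat witness: 989 is composite.

78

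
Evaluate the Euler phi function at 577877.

554400

Factor: 577877 = 43 · 89 · 151.
φ(577877) = (43−1) · (89−1) · (151−1) = 42 · 88 · 150 = 554400.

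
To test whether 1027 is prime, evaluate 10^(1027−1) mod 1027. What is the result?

10^1 ≡ 10 (mod 1027)
10^2 ≡ 10^2 = 100 ≡ 100 (mod 1027)
10^4 ≡ 100^2 = 10000 ≡ 757 (mod 1027)
10^8 ≡ 757^2 = 573049 ≡ 1010 (mod 1027)
10^16 ≡ 1010^2 = 1020100 ≡ 289 (mod 1027)
10^32 ≡ 289^2 = 83521 ≡ 334 (mod 1027)
10^64 ≡ 334^2 = 111556 ≡ 640 (mod 1027)
10^128 ≡ 640^2 = 409600 ≡ 854 (mod 1027)
10^256 ≡ 854^2 = 729316 ≡ 146 (mod 1027)
10^512 ≡ 146^2 = 21316 ≡ 776 (mod 1027)
10^1024 ≡ 776^2 = 602176 ≡ 354 (mod 1027)
1026 = 1024 + 2 in binary powers of 2.
So 10^1026 ≡ 354 · 100 ≡ 482 (mod 1027).
Since 482 ≠ 1, base 10 is a Fermat witness: 1027 is composite.

482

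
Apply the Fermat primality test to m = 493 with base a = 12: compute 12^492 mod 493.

12^1 ≡ 12 (mod 493)
12^2 ≡ 12^2 = 144 ≡ 144 (mod 493)
12^4 ≡ 144^2 = 20736 ≡ 30 (mod 493)
12^8 ≡ 30^2 = 900 ≡ 407 (mod 493)
12^16 ≡ 407^2 = 165649 ≡ 1 (mod 493)
12^32 ≡ 1^2 = 1 ≡ 1 (mod 493)
12^64 ≡ 1^2 = 1 ≡ 1 (mod 493)
12^128 ≡ 1^2 = 1 ≡ 1 (mod 493)
12^256 ≡ 1^2 = 1 ≡ 1 (mod 493)
492 = 256 + 128 + 64 + 32 + 8 + 4 in binary powers of 2.
So 12^492 ≡ 1 · 1 · 1 · 1 · 407 · 30 ≡ 378 (mod 493).
Since 378 ≠ 1, base 12 is a Fermat witness: 493 is composite.

378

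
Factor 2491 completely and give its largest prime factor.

53

2491 = 47 · 53
53 is prime.
So 2491 = 47 · 53; the largest prime factor is 53.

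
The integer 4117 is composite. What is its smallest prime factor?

23

4117 is odd.
Digit sum 13, not divisible by 3.
Ends in 7: not divisible by 5.
7: 4117 = 7·588 + 1
11: 4117 = 11·374 + 3
13: 4117 = 13·316 + 9
17: 4117 = 17·242 + 3
19: 4117 = 19·216 + 13
23: 4117 = 23·179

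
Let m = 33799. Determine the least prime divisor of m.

33799 is odd.
Digit sum 31, not divisible by 3.
Ends in 9: not divisible by 5.
7: 33799 = 7·4828 + 3
11: 33799 = 11·3072 + 7
13: 33799 = 13·2599 + 12
17: 33799 = 17·1988 + 3
19: 33799 = 19·1778 + 17
23: 33799 = 23·1469 + 12
29: 33799 = 29·1165 + 14
31: 33799 = 31·1090 + 9
37: 33799 = 37·913 + 18
41: 33799 = 41·824 + 15
43: 33799 = 43·786 + 1
47: 33799 = 47·719 + 6
53: 33799 = 53·637 + 38
59: 33799 = 59·572 + 51
61: 33799 = 61·554 + 5
67: 33799 = 67·504 + 31
71: 33799 = 71·476 + 3
73: 33799 = 73·463

73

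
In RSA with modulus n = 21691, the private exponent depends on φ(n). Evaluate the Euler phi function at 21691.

Factor: 21691 = 109 · 199.
φ(21691) = (109−1) · (199−1) = 108 · 198 = 21384.

21384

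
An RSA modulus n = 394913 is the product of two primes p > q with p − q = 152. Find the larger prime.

Since p = q + 152, we have 394913 = q(q + 152), so q² + 152q − 394913 = 0.
Discriminant: 152² + 4·394913 = 23104 + 1579652 = 1602756; √1602756 = 1266.
q = (−152 + 1266)/2 = 557, and p = q + 152 = 709.
Check: 557 · 709 = 394913.

709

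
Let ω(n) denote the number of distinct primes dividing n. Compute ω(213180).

213180 = 2^2 · 53295
53295 = 3 · 17765
17765 = 5 · 3553
3553 = 11 · 323
323 = 17 · 19
213180 = 2^2 · 3 · 5 · 11 · 17 · 19, which has 6 distinct prime factors.

6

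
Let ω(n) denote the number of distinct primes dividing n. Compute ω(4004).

4004 = 2^2 · 1001
1001 = 7 · 143
143 = 11 · 13
4004 = 2^2 · 7 · 11 · 13, which has 4 distinct prime factors.

4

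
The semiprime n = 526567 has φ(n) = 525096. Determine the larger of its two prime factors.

859

φ(n) = (p−1)(q−1) = n − (p+q) + 1, so p + q = 526567 − 525096 + 1 = 1472.
p and q are the roots of t² − 1472t + 526567 = 0.
Discriminant: 1472² − 4·526567 = 2166784 − 2106268 = 60516; √60516 = 246.
q = (1472 − 246)/2 = 613, p = (1472 + 246)/2 = 859.
Check: 613 · 859 = 526567.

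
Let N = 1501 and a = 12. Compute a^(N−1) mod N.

571

12^1 ≡ 12 (mod 1501)
12^2 ≡ 12^2 = 144 ≡ 144 (mod 1501)
12^4 ≡ 144^2 = 20736 ≡ 1223 (mod 1501)
12^8 ≡ 1223^2 = 1495729 ≡ 733 (mod 1501)
12^16 ≡ 733^2 = 537289 ≡ 1432 (mod 1501)
12^32 ≡ 1432^2 = 2050624 ≡ 258 (mod 1501)
12^64 ≡ 258^2 = 66564 ≡ 520 (mod 1501)
12^128 ≡ 520^2 = 270400 ≡ 220 (mod 1501)
12^256 ≡ 220^2 = 48400 ≡ 368 (mod 1501)
12^512 ≡ 368^2 = 135424 ≡ 334 (mod 1501)
12^1024 ≡ 334^2 = 111556 ≡ 482 (mod 1501)
1500 = 1024 + 256 + 128 + 64 + 16 + 8 + 4 in binary powers of 2.
So 12^1500 ≡ 482 · 368 · 220 · 520 · 1432 · 733 · 1223 ≡ 571 (mod 1501).
Since 571 ≠ 1, base 12 is a Fermat witness: 1501 is composite.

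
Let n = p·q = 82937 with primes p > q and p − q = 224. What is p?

421

Since p = q + 224, we have 82937 = q(q + 224), so q² + 224q − 82937 = 0.
Discriminant: 224² + 4·82937 = 50176 + 331748 = 381924; √381924 = 618.
q = (−224 + 618)/2 = 197, and p = q + 224 = 421.
Check: 197 · 421 = 82937.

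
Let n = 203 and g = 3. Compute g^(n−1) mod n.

4

3^1 ≡ 3 (mod 203)
3^2 ≡ 3^2 = 9 ≡ 9 (mod 203)
3^4 ≡ 9^2 = 81 ≡ 81 (mod 203)
3^8 ≡ 81^2 = 6561 ≡ 65 (mod 203)
3^16 ≡ 65^2 = 4225 ≡ 165 (mod 203)
3^32 ≡ 165^2 = 27225 ≡ 23 (mod 203)
3^64 ≡ 23^2 = 529 ≡ 123 (mod 203)
3^128 ≡ 123^2 = 15129 ≡ 107 (mod 203)
202 = 128 + 64 + 8 + 2 in binary powers of 2.
So 3^202 ≡ 107 · 123 · 65 · 9 ≡ 4 (mod 203).
Since 4 ≠ 1, base 3 is a Fermat witness: 203 is composite.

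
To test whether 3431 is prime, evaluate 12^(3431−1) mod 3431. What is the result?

3326

12^1 ≡ 12 (mod 3431)
12^2 ≡ 12^2 = 144 ≡ 144 (mod 3431)
12^4 ≡ 144^2 = 20736 ≡ 150 (mod 3431)
12^8 ≡ 150^2 = 22500 ≡ 1914 (mod 3431)
12^16 ≡ 1914^2 = 3663396 ≡ 2519 (mod 3431)
12^32 ≡ 2519^2 = 6345361 ≡ 1442 (mod 3431)
12^64 ≡ 1442^2 = 2079364 ≡ 178 (mod 3431)
12^128 ≡ 178^2 = 31684 ≡ 805 (mod 3431)
12^256 ≡ 805^2 = 648025 ≡ 2997 (mod 3431)
12^512 ≡ 2997^2 = 8982009 ≡ 3082 (mod 3431)
12^1024 ≡ 3082^2 = 9498724 ≡ 1716 (mod 3431)
12^2048 ≡ 1716^2 = 2944656 ≡ 858 (mod 3431)
3430 = 2048 + 1024 + 256 + 64 + 32 + 4 + 2 in binary powers of 2.
So 12^3430 ≡ 858 · 1716 · 2997 · 178 · 1442 · 150 · 144 ≡ 3326 (mod 3431).
Since 3326 ≠ 1, base 12 is a Fermat witness: 3431 is composite.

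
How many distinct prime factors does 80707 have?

80707 = 11^2 · 667
667 = 23 · 29
80707 = 11^2 · 23 · 29, which has 3 distinct prime factors.

3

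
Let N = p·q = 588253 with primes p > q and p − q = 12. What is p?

773

Since p = q + 12, we have 588253 = q(q + 12), so q² + 12q − 588253 = 0.
Discriminant: 12² + 4·588253 = 144 + 2353012 = 2353156; √2353156 = 1534.
q = (−12 + 1534)/2 = 761, and p = q + 12 = 773.
Check: 761 · 773 = 588253.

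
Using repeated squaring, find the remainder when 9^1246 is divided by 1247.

9^1 ≡ 9 (mod 1247)
9^2 ≡ 9^2 = 81 ≡ 81 (mod 1247)
9^4 ≡ 81^2 = 6561 ≡ 326 (mod 1247)
9^8 ≡ 326^2 = 106276 ≡ 281 (mod 1247)
9^16 ≡ 281^2 = 78961 ≡ 400 (mod 1247)
9^32 ≡ 400^2 = 160000 ≡ 384 (mod 1247)
9^64 ≡ 384^2 = 147456 ≡ 310 (mod 1247)
9^128 ≡ 310^2 = 96100 ≡ 81 (mod 1247)
9^256 ≡ 81^2 = 6561 ≡ 326 (mod 1247)
9^512 ≡ 326^2 = 106276 ≡ 281 (mod 1247)
9^1024 ≡ 281^2 = 78961 ≡ 400 (mod 1247)
1246 = 1024 + 128 + 64 + 16 + 8 + 4 + 2 in binary powers of 2.
So 9^1246 ≡ 400 · 81 · 310 · 400 · 281 · 326 · 81 ≡ 552 (mod 1247).
Since 552 ≠ 1, base 9 is a Fermat witness: 1247 is composite.

552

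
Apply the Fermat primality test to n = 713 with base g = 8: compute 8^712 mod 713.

188

8^1 ≡ 8 (mod 713)
8^2 ≡ 8^2 = 64 ≡ 64 (mod 713)
8^4 ≡ 64^2 = 4096 ≡ 531 (mod 713)
8^8 ≡ 531^2 = 281961 ≡ 326 (mod 713)
8^16 ≡ 326^2 = 106276 ≡ 39 (mod 713)
8^32 ≡ 39^2 = 1521 ≡ 95 (mod 713)
8^64 ≡ 95^2 = 9025 ≡ 469 (mod 713)
8^128 ≡ 469^2 = 219961 ≡ 357 (mod 713)
8^256 ≡ 357^2 = 127449 ≡ 535 (mod 713)
8^512 ≡ 535^2 = 286225 ≡ 312 (mod 713)
712 = 512 + 128 + 64 + 8 in binary powers of 2.
So 8^712 ≡ 312 · 357 · 469 · 326 ≡ 188 (mod 713).
Since 188 ≠ 1, base 8 is a Fermat witness: 713 is composite.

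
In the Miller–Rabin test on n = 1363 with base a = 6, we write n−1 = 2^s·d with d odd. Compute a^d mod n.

486

1363 − 1 = 1362 = 2^1 · 681, so d = 681.
6^1 ≡ 6 (mod 1363)
6^2 ≡ 6^2 = 36 ≡ 36 (mod 1363)
6^4 ≡ 36^2 = 1296 ≡ 1296 (mod 1363)
6^8 ≡ 1296^2 = 1679616 ≡ 400 (mod 1363)
6^16 ≡ 400^2 = 160000 ≡ 529 (mod 1363)
6^32 ≡ 529^2 = 279841 ≡ 426 (mod 1363)
6^64 ≡ 426^2 = 181476 ≡ 197 (mod 1363)
6^128 ≡ 197^2 = 38809 ≡ 645 (mod 1363)
6^256 ≡ 645^2 = 416025 ≡ 310 (mod 1363)
6^512 ≡ 310^2 = 96100 ≡ 690 (mod 1363)
681 = 512 + 128 + 32 + 8 + 1 in binary powers of 2.
So 6^681 ≡ 690 · 645 · 426 · 400 · 6 ≡ 486 (mod 1363).
Squaring chain: 486; never reaches −1, so base 6 is a Miller–Rabin witness that 1363 is composite.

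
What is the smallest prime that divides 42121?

73

42121 is odd.
Digit sum 10, not divisible by 3.
Ends in 1: not divisible by 5.
7: 42121 = 7·6017 + 2
11: 42121 = 11·3829 + 2
13: 42121 = 13·3240 + 1
17: 42121 = 17·2477 + 12
19: 42121 = 19·2216 + 17
23: 42121 = 23·1831 + 8
29: 42121 = 29·1452 + 13
31: 42121 = 31·1358 + 23
37: 42121 = 37·1138 + 15
41: 42121 = 41·1027 + 14
43: 42121 = 43·979 + 24
47: 42121 = 47·896 + 9
53: 42121 = 53·794 + 39
59: 42121 = 59·713 + 54
61: 42121 = 61·690 + 31
67: 42121 = 67·628 + 45
71: 42121 = 71·593 + 18
73: 42121 = 73·577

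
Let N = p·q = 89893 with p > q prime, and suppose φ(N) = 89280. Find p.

φ(n) = (p−1)(q−1) = n − (p+q) + 1, so p + q = 89893 − 89280 + 1 = 614.
p and q are the roots of t² − 614t + 89893 = 0.
Discriminant: 614² − 4·89893 = 376996 − 359572 = 17424; √17424 = 132.
q = (614 − 132)/2 = 241, p = (614 + 132)/2 = 373.
Check: 241 · 373 = 89893.

373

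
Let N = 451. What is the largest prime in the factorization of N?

41

451 = 11 · 41
41 is prime.
So 451 = 11 · 41; the largest prime factor is 41.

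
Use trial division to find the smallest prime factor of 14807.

13

14807 is odd.
Digit sum 20, not divisible by 3.
Ends in 7: not divisible by 5.
7: 14807 = 7·2115 + 2
11: 14807 = 11·1346 + 1
13: 14807 = 13·1139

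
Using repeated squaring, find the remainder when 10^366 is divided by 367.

1

10^1 ≡ 10 (mod 367)
10^2 ≡ 10^2 = 100 ≡ 100 (mod 367)
10^4 ≡ 100^2 = 10000 ≡ 91 (mod 367)
10^8 ≡ 91^2 = 8281 ≡ 207 (mod 367)
10^16 ≡ 207^2 = 42849 ≡ 277 (mod 367)
10^32 ≡ 277^2 = 76729 ≡ 26 (mod 367)
10^64 ≡ 26^2 = 676 ≡ 309 (mod 367)
10^128 ≡ 309^2 = 95481 ≡ 61 (mod 367)
10^256 ≡ 61^2 = 3721 ≡ 51 (mod 367)
366 = 256 + 64 + 32 + 8 + 4 + 2 in binary powers of 2.
So 10^366 ≡ 51 · 309 · 26 · 207 · 91 · 100 ≡ 1 (mod 367).
Since the result is 1, base 10 gives no evidence that 367 is composite.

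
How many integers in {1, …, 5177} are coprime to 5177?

4980

Factor: 5177 = 31 · 167.
φ(5177) = (31−1) · (167−1) = 30 · 166 = 4980.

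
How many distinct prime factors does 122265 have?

5

122265 = 3^2 · 13585
13585 = 5 · 2717
2717 = 11 · 247
247 = 13 · 19
122265 = 3^2 · 5 · 11 · 13 · 19, which has 5 distinct prime factors.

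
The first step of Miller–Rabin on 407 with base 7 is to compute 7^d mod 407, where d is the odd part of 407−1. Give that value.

46

407 − 1 = 406 = 2^1 · 203, so d = 203.
7^1 ≡ 7 (mod 407)
7^2 ≡ 7^2 = 49 ≡ 49 (mod 407)
7^4 ≡ 49^2 = 2401 ≡ 366 (mod 407)
7^8 ≡ 366^2 = 133956 ≡ 53 (mod 407)
7^16 ≡ 53^2 = 2809 ≡ 367 (mod 407)
7^32 ≡ 367^2 = 134689 ≡ 379 (mod 407)
7^64 ≡ 379^2 = 143641 ≡ 377 (mod 407)
7^128 ≡ 377^2 = 142129 ≡ 86 (mod 407)
203 = 128 + 64 + 8 + 2 + 1 in binary powers of 2.
So 7^203 ≡ 86 · 377 · 53 · 49 · 7 ≡ 46 (mod 407).
Squaring chain: 46; never reaches −1, so base 7 is a Miller–Rabin witness that 407 is composite.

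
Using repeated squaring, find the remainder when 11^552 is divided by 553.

302

11^1 ≡ 11 (mod 553)
11^2 ≡ 11^2 = 121 ≡ 121 (mod 553)
11^4 ≡ 121^2 = 14641 ≡ 263 (mod 553)
11^8 ≡ 263^2 = 69169 ≡ 44 (mod 553)
11^16 ≡ 44^2 = 1936 ≡ 277 (mod 553)
11^32 ≡ 277^2 = 76729 ≡ 415 (mod 553)
11^64 ≡ 415^2 = 172225 ≡ 242 (mod 553)
11^128 ≡ 242^2 = 58564 ≡ 499 (mod 553)
11^256 ≡ 499^2 = 249001 ≡ 151 (mod 553)
11^512 ≡ 151^2 = 22801 ≡ 128 (mod 553)
552 = 512 + 32 + 8 in binary powers of 2.
So 11^552 ≡ 128 · 415 · 44 ≡ 302 (mod 553).
Since 302 ≠ 1, base 11 is a Fermat witness: 553 is composite.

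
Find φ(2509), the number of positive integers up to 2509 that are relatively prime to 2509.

Factor: 2509 = 13 · 193.
φ(2509) = (13−1) · (193−1) = 12 · 192 = 2304.

2304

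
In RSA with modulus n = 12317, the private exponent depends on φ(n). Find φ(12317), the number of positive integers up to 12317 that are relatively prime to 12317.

12096

Factor: 12317 = 109 · 113.
φ(12317) = (109−1) · (113−1) = 108 · 112 = 12096.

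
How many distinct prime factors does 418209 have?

5

418209 = 3 · 139403
139403 = 11 · 12673
12673 = 19 · 667
667 = 23 · 29
418209 = 3 · 11 · 19 · 23 · 29, which has 5 distinct prime factors.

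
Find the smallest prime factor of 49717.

49717 is odd.
Digit sum 28, not divisible by 3.
Ends in 7: not divisible by 5.
7: 49717 = 7·7102 + 3
11: 49717 = 11·4519 + 8
13: 49717 = 13·3824 + 5
17: 49717 = 17·2924 + 9
19: 49717 = 19·2616 + 13
23: 49717 = 23·2161 + 14
29: 49717 = 29·1714 + 11
31: 49717 = 31·1603 + 24
37: 49717 = 37·1343 + 26
41: 49717 = 41·1212 + 25
43: 49717 = 43·1156 + 9
47: 49717 = 47·1057 + 38
53: 49717 = 53·938 + 3
59: 49717 = 59·842 + 39
61: 49717 = 61·815 + 2
67: 49717 = 67·742 + 3
71: 49717 = 71·700 + 17
73: 49717 = 73·681 + 4
79: 49717 = 79·629 + 26
83: 49717 = 83·599

83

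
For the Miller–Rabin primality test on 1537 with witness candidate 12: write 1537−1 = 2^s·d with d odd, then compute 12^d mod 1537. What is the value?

191

1537 − 1 = 1536 = 2^9 · 3, so d = 3.
12^1 ≡ 12 (mod 1537)
12^2 ≡ 12^2 = 144 ≡ 144 (mod 1537)
3 = 2 + 1 in binary powers of 2.
So 12^3 ≡ 144 · 12 ≡ 191 (mod 1537).
Squaring chain: 191 → 1130 → 1190 → 523 → 1480 → 175 → 1422 → 929 → 784; never reaches −1, so base 12 is a Miller–Rabin witness that 1537 is composite.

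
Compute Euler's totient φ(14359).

14104

Factor: 14359 = 83 · 173.
φ(14359) = (83−1) · (173−1) = 82 · 172 = 14104.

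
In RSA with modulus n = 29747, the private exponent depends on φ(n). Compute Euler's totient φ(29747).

29400

Factor: 29747 = 151 · 197.
φ(29747) = (151−1) · (197−1) = 150 · 196 = 29400.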